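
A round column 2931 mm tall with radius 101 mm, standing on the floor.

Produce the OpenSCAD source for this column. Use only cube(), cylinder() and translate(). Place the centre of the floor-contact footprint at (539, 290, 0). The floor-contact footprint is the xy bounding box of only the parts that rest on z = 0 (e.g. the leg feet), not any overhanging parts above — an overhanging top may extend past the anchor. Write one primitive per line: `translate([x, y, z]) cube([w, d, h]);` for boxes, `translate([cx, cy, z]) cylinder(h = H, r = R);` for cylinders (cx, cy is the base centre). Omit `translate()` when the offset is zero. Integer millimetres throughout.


translate([539, 290, 0]) cylinder(h = 2931, r = 101);


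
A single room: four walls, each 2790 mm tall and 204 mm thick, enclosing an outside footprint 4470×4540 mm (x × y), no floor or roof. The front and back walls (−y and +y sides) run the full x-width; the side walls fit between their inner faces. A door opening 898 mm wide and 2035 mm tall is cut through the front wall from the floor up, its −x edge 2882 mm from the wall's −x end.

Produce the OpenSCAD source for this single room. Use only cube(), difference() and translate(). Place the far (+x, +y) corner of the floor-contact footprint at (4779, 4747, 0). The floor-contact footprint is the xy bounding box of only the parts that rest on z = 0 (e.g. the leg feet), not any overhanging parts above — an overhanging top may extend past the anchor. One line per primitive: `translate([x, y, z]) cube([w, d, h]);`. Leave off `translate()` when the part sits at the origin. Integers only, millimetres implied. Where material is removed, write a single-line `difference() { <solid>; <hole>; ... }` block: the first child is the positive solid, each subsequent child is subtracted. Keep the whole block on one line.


difference() { translate([309, 207, 0]) cube([4470, 204, 2790]); translate([3191, 207, 0]) cube([898, 204, 2035]); }
translate([309, 4543, 0]) cube([4470, 204, 2790]);
translate([309, 411, 0]) cube([204, 4132, 2790]);
translate([4575, 411, 0]) cube([204, 4132, 2790]);


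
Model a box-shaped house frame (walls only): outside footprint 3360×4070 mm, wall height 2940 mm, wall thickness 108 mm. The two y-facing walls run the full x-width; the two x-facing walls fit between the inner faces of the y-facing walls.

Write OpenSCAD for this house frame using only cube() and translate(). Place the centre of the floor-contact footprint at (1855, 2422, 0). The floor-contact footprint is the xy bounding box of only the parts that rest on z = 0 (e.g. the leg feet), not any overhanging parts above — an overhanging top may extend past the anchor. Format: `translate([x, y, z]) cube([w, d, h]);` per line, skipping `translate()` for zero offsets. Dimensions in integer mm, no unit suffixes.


translate([175, 387, 0]) cube([3360, 108, 2940]);
translate([175, 4349, 0]) cube([3360, 108, 2940]);
translate([175, 495, 0]) cube([108, 3854, 2940]);
translate([3427, 495, 0]) cube([108, 3854, 2940]);


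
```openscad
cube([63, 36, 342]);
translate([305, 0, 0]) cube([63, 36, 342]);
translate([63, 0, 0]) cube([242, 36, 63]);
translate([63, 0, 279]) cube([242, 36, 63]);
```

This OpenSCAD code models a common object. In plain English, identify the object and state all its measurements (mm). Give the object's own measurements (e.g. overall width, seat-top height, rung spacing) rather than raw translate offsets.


A rectangular picture frame lying in the x–z plane (depth along y). The opening is 242 mm wide (x) by 216 mm tall (z), surrounded by a border 63 mm wide on all four sides. The frame is 36 mm deep and is made of two full-height vertical stiles with two horizontal rails fitted between them.


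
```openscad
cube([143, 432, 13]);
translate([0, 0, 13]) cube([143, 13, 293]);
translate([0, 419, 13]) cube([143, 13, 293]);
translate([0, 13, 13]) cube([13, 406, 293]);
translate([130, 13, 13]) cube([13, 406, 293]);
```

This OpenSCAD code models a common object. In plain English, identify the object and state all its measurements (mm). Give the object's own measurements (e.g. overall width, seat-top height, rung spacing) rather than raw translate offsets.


An open-topped rectangular box: outside dimensions 143×432×306 mm, with a uniform wall and base thickness of 13 mm. The base is a full 143×432 slab on the floor; four walls sit on top of the base. The front and back walls (the −y and +y sides) span the full width; the two side walls fit between them.


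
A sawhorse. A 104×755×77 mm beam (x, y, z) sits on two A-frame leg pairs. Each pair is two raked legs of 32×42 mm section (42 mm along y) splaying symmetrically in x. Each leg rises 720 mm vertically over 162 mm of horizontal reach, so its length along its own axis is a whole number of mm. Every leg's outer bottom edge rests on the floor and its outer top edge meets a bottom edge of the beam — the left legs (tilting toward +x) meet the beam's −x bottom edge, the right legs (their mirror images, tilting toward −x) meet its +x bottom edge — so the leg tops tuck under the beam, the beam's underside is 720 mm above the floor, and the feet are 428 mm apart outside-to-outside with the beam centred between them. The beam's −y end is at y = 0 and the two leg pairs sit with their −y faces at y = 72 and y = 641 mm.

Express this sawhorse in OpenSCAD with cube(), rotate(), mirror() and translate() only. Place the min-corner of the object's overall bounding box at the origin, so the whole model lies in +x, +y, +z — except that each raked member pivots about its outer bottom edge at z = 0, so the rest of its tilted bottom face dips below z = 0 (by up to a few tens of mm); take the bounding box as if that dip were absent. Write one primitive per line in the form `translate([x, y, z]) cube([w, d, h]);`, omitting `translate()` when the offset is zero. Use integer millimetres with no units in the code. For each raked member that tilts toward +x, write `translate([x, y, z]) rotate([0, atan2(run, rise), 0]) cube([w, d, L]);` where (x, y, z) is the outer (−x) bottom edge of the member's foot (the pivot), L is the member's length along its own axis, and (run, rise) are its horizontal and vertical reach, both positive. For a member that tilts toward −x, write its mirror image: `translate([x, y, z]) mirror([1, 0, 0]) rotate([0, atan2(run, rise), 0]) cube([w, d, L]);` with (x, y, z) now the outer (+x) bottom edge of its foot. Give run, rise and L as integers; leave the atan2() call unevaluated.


translate([162, 0, 720]) cube([104, 755, 77]);
translate([0, 72, 0]) rotate([0, atan2(162, 720), 0]) cube([32, 42, 738]);
translate([428, 72, 0]) mirror([1, 0, 0]) rotate([0, atan2(162, 720), 0]) cube([32, 42, 738]);
translate([0, 641, 0]) rotate([0, atan2(162, 720), 0]) cube([32, 42, 738]);
translate([428, 641, 0]) mirror([1, 0, 0]) rotate([0, atan2(162, 720), 0]) cube([32, 42, 738]);


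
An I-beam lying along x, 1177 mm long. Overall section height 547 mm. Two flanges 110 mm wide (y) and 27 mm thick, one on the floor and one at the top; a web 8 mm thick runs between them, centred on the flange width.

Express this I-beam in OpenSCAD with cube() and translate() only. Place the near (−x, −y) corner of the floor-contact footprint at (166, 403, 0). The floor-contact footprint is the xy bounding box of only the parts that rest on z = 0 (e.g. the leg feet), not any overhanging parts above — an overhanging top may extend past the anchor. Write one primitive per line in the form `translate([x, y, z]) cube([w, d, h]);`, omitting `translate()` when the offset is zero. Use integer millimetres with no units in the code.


translate([166, 403, 0]) cube([1177, 110, 27]);
translate([166, 454, 27]) cube([1177, 8, 493]);
translate([166, 403, 520]) cube([1177, 110, 27]);


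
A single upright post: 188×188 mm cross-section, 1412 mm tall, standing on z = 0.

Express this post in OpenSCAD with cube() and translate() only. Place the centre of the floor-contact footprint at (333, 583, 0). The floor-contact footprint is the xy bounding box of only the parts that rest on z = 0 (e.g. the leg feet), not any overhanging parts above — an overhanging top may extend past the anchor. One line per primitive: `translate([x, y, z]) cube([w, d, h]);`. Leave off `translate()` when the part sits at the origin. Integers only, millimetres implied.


translate([239, 489, 0]) cube([188, 188, 1412]);


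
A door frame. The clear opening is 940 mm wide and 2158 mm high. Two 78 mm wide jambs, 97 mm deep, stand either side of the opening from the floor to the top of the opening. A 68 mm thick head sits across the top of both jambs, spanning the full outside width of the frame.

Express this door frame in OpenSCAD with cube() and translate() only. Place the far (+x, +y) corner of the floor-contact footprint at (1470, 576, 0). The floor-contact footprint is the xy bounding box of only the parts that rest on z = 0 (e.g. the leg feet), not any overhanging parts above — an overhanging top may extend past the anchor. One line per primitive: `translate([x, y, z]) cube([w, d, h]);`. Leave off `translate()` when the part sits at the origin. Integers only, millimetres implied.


translate([374, 479, 0]) cube([78, 97, 2158]);
translate([1392, 479, 0]) cube([78, 97, 2158]);
translate([374, 479, 2158]) cube([1096, 97, 68]);


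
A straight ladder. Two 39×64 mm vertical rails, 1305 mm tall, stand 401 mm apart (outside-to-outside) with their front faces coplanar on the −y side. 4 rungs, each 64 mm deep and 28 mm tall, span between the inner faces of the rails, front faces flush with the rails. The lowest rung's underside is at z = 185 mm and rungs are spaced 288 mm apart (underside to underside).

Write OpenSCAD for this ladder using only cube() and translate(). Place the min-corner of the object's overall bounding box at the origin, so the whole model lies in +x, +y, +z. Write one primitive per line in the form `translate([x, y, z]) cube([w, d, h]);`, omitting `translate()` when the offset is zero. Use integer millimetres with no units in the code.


// rung span = 401 - 2*39 = 323
// rung[k] z = 185 + k*288
cube([39, 64, 1305]);
translate([362, 0, 0]) cube([39, 64, 1305]);
translate([39, 0, 185]) cube([323, 64, 28]);
translate([39, 0, 473]) cube([323, 64, 28]);
translate([39, 0, 761]) cube([323, 64, 28]);
translate([39, 0, 1049]) cube([323, 64, 28]);


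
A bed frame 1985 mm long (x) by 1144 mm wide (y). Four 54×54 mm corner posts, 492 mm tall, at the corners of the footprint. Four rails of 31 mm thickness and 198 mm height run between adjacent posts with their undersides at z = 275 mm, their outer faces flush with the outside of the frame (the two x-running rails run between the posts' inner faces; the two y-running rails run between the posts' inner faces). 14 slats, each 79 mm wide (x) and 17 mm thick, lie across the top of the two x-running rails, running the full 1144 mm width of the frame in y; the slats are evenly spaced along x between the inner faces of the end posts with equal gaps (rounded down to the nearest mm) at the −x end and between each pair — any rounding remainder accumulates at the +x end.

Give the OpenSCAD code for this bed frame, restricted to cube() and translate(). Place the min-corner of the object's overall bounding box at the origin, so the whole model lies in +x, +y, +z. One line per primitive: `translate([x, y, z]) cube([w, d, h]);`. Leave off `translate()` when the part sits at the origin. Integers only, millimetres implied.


cube([54, 54, 492]);
translate([0, 1090, 0]) cube([54, 54, 492]);
translate([1931, 0, 0]) cube([54, 54, 492]);
translate([1931, 1090, 0]) cube([54, 54, 492]);
translate([54, 0, 275]) cube([1877, 31, 198]);
translate([54, 1113, 275]) cube([1877, 31, 198]);
translate([0, 54, 275]) cube([31, 1036, 198]);
translate([1954, 54, 275]) cube([31, 1036, 198]);
translate([105, 0, 473]) cube([79, 1144, 17]);
translate([235, 0, 473]) cube([79, 1144, 17]);
translate([365, 0, 473]) cube([79, 1144, 17]);
translate([495, 0, 473]) cube([79, 1144, 17]);
translate([625, 0, 473]) cube([79, 1144, 17]);
translate([755, 0, 473]) cube([79, 1144, 17]);
translate([885, 0, 473]) cube([79, 1144, 17]);
translate([1015, 0, 473]) cube([79, 1144, 17]);
translate([1145, 0, 473]) cube([79, 1144, 17]);
translate([1275, 0, 473]) cube([79, 1144, 17]);
translate([1405, 0, 473]) cube([79, 1144, 17]);
translate([1535, 0, 473]) cube([79, 1144, 17]);
translate([1665, 0, 473]) cube([79, 1144, 17]);
translate([1795, 0, 473]) cube([79, 1144, 17]);


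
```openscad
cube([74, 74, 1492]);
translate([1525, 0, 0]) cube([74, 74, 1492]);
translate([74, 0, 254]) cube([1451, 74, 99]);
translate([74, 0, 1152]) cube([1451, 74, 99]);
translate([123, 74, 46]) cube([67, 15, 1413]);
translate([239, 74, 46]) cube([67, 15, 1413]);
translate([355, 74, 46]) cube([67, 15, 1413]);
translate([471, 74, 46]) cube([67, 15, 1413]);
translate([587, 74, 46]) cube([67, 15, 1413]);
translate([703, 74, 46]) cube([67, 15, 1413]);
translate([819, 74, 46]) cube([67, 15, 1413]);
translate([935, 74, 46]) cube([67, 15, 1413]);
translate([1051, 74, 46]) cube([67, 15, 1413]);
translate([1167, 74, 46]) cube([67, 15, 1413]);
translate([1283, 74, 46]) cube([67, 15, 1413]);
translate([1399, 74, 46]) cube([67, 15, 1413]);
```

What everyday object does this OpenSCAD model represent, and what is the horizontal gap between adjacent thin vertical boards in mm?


A fence section. The picket gap is 49 mm.

Two posts, two rails, 12 pickets — a fence section. Span 1451 mm holds 12 pickets of 67 mm with 13 equal gaps: ⌊(1451 − 12·67) / 13⌋ = 49 mm.


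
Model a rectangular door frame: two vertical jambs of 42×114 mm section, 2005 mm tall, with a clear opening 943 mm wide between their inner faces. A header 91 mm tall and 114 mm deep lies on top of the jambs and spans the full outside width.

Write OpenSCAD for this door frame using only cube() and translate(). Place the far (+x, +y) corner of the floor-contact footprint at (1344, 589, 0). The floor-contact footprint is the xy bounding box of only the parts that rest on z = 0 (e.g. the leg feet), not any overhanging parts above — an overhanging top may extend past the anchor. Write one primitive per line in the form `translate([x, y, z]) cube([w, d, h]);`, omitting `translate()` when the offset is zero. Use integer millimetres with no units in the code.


translate([317, 475, 0]) cube([42, 114, 2005]);
translate([1302, 475, 0]) cube([42, 114, 2005]);
translate([317, 475, 2005]) cube([1027, 114, 91]);


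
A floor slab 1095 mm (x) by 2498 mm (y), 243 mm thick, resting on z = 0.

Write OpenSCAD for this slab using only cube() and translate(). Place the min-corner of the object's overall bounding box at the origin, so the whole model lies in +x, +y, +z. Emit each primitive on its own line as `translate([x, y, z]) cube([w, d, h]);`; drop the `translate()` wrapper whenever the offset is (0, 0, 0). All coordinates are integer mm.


cube([1095, 2498, 243]);


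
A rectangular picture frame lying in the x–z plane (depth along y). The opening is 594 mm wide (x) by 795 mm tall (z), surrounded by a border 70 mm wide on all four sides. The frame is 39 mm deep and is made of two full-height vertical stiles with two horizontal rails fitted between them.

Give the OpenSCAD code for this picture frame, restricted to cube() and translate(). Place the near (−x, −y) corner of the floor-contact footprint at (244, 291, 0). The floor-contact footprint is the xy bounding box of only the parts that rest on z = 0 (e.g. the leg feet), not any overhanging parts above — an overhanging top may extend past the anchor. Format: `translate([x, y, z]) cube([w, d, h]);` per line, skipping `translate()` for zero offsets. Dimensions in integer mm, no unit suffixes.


translate([244, 291, 0]) cube([70, 39, 935]);
translate([908, 291, 0]) cube([70, 39, 935]);
translate([314, 291, 0]) cube([594, 39, 70]);
translate([314, 291, 865]) cube([594, 39, 70]);


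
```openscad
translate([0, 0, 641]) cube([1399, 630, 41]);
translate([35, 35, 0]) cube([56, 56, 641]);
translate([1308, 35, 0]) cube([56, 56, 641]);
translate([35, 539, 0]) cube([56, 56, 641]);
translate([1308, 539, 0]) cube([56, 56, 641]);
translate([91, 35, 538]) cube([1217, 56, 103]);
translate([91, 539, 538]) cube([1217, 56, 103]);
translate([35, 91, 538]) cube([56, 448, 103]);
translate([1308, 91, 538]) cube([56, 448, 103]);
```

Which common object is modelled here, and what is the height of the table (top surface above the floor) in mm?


A table. The table height is 682 mm.

A 1399×630×41 slab sits at z = 641 on four 56 mm square posts — a table. The top surface is at 641 + 41 = 682 mm.


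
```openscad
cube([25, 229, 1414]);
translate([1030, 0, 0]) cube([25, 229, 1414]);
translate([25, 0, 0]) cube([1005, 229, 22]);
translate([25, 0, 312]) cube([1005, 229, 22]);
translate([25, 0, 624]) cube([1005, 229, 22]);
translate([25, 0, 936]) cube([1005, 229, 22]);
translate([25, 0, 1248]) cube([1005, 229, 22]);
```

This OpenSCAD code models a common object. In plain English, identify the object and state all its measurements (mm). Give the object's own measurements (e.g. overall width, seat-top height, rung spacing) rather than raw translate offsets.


An open bookshelf. Two side panels, each 25 mm thick, 229 mm deep and 1414 mm tall, stand 1055 mm apart (outside-to-outside). Between them sit 5 shelves, each 22 mm thick and 229 mm deep, spanning the full gap between the sides. The bottom shelf rests on the floor (its underside at z = 0) and the clear gap between one shelf's top and the next shelf's underside is 290 mm.


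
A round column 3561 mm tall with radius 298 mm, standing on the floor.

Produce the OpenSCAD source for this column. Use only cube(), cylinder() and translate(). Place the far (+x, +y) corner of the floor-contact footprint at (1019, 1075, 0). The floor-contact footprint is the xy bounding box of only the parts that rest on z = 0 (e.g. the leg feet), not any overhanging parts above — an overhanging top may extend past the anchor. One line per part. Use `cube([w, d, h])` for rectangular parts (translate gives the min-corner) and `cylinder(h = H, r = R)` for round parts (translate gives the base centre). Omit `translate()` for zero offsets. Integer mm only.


translate([721, 777, 0]) cylinder(h = 3561, r = 298);


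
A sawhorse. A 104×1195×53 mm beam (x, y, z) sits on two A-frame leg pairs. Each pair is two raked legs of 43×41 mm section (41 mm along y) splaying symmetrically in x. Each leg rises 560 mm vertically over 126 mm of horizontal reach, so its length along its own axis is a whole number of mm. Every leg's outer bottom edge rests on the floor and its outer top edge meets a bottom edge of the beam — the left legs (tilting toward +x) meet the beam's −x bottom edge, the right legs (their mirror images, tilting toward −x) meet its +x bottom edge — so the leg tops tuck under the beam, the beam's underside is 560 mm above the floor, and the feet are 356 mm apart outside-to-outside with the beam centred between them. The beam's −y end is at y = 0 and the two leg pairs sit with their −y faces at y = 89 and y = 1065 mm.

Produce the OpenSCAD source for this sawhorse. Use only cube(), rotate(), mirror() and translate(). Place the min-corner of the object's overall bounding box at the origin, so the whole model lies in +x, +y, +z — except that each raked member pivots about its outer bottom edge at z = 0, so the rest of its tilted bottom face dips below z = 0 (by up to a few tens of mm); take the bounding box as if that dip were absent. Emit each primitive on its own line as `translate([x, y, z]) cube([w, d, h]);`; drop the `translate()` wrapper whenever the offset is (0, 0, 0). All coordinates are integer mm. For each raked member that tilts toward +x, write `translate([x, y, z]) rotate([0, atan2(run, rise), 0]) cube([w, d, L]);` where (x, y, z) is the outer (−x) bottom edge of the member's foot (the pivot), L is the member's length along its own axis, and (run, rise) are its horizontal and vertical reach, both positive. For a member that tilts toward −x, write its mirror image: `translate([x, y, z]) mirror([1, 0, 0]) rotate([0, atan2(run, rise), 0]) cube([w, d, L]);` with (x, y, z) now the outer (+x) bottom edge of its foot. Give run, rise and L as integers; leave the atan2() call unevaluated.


// leg length = √(126² + 560²) = 574
// right-leg outer foot x = 2·126 + 104 = 356
// beam min-corner = (126, 0, 560)
translate([126, 0, 560]) cube([104, 1195, 53]);
translate([0, 89, 0]) rotate([0, atan2(126, 560), 0]) cube([43, 41, 574]);
translate([356, 89, 0]) mirror([1, 0, 0]) rotate([0, atan2(126, 560), 0]) cube([43, 41, 574]);
translate([0, 1065, 0]) rotate([0, atan2(126, 560), 0]) cube([43, 41, 574]);
translate([356, 1065, 0]) mirror([1, 0, 0]) rotate([0, atan2(126, 560), 0]) cube([43, 41, 574]);


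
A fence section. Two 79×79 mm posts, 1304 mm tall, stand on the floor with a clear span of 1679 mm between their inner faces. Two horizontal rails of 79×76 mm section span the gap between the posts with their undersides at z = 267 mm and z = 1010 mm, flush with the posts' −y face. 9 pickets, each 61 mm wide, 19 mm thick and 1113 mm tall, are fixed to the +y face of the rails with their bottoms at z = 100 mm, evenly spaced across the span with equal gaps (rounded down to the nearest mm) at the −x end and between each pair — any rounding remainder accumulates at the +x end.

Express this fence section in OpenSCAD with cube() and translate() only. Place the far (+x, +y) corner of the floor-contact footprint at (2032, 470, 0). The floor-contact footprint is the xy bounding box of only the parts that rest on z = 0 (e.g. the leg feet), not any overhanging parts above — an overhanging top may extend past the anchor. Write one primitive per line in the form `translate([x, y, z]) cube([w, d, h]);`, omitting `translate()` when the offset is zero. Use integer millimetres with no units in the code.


translate([195, 391, 0]) cube([79, 79, 1304]);
translate([1953, 391, 0]) cube([79, 79, 1304]);
translate([274, 391, 267]) cube([1679, 79, 76]);
translate([274, 391, 1010]) cube([1679, 79, 76]);
translate([387, 470, 100]) cube([61, 19, 1113]);
translate([561, 470, 100]) cube([61, 19, 1113]);
translate([735, 470, 100]) cube([61, 19, 1113]);
translate([909, 470, 100]) cube([61, 19, 1113]);
translate([1083, 470, 100]) cube([61, 19, 1113]);
translate([1257, 470, 100]) cube([61, 19, 1113]);
translate([1431, 470, 100]) cube([61, 19, 1113]);
translate([1605, 470, 100]) cube([61, 19, 1113]);
translate([1779, 470, 100]) cube([61, 19, 1113]);


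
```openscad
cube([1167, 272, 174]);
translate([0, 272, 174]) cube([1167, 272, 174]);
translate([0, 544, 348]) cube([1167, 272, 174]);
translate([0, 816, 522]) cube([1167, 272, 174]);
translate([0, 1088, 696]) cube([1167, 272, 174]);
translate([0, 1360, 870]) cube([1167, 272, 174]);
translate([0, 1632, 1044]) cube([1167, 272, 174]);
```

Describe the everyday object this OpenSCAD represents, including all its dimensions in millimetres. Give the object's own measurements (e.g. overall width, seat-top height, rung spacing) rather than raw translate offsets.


A straight staircase of 7 solid steps. Each step is 1167 mm wide (x), 272 mm deep (y, the going) and 174 mm tall (the rise). The first step rests on the floor; each subsequent step sits one going further in +y and one rise higher in +z, directly behind and above the previous step with no overlap.


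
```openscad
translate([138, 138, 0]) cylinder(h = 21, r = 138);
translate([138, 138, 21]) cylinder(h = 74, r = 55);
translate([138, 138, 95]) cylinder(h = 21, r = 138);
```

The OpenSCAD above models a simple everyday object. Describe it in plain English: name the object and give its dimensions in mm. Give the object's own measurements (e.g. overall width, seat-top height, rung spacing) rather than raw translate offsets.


A spool: two coaxial disc flanges of radius 138 mm and thickness 21 mm, joined by a core cylinder of radius 55 mm and height 74 mm. The lower flange rests on z = 0 and the three cylinders share a vertical axis.


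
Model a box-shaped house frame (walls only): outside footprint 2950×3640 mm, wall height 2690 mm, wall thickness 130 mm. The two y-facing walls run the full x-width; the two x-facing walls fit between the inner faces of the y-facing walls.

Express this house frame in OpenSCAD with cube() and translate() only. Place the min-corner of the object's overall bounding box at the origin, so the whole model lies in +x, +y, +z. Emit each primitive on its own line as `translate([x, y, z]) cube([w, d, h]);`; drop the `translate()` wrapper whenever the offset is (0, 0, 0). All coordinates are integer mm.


cube([2950, 130, 2690]);
translate([0, 3510, 0]) cube([2950, 130, 2690]);
translate([0, 130, 0]) cube([130, 3380, 2690]);
translate([2820, 130, 0]) cube([130, 3380, 2690]);


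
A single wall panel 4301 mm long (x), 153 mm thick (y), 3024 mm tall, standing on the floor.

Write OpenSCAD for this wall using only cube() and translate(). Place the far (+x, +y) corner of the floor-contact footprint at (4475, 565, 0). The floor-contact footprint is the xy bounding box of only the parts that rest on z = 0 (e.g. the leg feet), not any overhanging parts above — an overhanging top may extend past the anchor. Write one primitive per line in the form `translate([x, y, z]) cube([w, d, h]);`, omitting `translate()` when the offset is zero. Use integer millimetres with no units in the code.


translate([174, 412, 0]) cube([4301, 153, 3024]);


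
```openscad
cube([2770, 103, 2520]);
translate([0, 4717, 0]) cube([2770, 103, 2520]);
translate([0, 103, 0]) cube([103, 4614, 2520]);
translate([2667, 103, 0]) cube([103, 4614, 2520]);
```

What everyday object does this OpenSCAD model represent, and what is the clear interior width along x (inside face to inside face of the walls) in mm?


A house (or room) frame. The interior width is 2564 mm.

Four 2520 mm walls enclosing a rectangle with no floor or roof — a room or house frame. Outside width is 2770 mm and wall thickness is 103 mm, so the interior width is 2770 − 2 × 103 = 2564 mm.


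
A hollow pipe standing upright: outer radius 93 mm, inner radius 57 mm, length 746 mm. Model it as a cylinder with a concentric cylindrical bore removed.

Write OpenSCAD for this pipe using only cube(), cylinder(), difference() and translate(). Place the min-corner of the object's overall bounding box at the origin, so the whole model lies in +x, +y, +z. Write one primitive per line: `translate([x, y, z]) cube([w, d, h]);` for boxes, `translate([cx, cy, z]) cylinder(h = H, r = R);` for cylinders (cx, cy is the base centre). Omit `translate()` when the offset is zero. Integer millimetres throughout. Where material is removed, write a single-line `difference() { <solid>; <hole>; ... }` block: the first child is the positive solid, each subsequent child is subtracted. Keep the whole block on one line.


difference() { translate([93, 93, 0]) cylinder(h = 746, r = 93); translate([93, 93, 0]) cylinder(h = 746, r = 57); }


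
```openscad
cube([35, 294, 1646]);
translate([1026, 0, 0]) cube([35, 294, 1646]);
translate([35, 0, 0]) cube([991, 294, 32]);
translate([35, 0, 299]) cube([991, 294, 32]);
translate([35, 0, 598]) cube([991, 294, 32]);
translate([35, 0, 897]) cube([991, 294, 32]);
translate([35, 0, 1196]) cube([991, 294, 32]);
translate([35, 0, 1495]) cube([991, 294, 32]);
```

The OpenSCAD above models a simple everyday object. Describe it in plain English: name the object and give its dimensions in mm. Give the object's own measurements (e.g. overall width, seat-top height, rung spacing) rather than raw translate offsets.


An open bookshelf. Two side panels, each 35 mm thick, 294 mm deep and 1646 mm tall, stand 1061 mm apart (outside-to-outside). Between them sit 6 shelves, each 32 mm thick and 294 mm deep, spanning the full gap between the sides. The bottom shelf rests on the floor (its underside at z = 0) and the clear gap between one shelf's top and the next shelf's underside is 267 mm.


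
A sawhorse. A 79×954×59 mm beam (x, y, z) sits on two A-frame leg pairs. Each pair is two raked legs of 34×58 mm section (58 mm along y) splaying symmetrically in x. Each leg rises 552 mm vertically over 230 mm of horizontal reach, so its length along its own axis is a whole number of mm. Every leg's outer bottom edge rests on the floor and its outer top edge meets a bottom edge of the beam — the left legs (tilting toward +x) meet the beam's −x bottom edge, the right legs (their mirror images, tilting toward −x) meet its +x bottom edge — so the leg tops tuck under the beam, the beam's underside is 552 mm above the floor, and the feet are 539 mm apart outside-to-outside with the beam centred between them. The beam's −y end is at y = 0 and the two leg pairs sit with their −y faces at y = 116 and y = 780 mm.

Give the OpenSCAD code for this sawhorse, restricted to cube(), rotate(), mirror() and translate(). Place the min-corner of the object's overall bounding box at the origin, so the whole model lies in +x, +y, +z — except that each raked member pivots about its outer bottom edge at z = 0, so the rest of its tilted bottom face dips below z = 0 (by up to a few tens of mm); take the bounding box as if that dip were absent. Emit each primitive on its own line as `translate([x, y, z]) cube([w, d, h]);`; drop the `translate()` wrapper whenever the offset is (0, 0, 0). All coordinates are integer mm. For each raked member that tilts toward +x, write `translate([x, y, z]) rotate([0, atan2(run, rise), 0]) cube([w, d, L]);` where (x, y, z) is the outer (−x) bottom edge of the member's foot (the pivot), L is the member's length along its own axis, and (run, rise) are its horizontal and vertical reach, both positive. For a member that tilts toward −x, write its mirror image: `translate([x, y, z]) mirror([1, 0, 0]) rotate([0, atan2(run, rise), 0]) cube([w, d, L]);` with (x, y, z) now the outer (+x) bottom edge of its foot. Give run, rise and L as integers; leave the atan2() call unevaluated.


translate([230, 0, 552]) cube([79, 954, 59]);
translate([0, 116, 0]) rotate([0, atan2(230, 552), 0]) cube([34, 58, 598]);
translate([539, 116, 0]) mirror([1, 0, 0]) rotate([0, atan2(230, 552), 0]) cube([34, 58, 598]);
translate([0, 780, 0]) rotate([0, atan2(230, 552), 0]) cube([34, 58, 598]);
translate([539, 780, 0]) mirror([1, 0, 0]) rotate([0, atan2(230, 552), 0]) cube([34, 58, 598]);


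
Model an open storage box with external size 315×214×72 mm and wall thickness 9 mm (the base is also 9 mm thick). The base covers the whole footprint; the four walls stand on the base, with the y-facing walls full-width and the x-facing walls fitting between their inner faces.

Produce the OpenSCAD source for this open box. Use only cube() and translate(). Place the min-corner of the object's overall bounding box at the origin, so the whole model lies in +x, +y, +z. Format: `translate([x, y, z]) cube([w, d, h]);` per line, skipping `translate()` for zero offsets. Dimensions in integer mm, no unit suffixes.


cube([315, 214, 9]);
translate([0, 0, 9]) cube([315, 9, 63]);
translate([0, 205, 9]) cube([315, 9, 63]);
translate([0, 9, 9]) cube([9, 196, 63]);
translate([306, 9, 9]) cube([9, 196, 63]);


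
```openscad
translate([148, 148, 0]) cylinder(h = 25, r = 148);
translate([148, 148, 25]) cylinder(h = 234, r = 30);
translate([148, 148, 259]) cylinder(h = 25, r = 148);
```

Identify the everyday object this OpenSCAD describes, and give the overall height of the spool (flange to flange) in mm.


A spool. The overall height is 284 mm.

Three coaxial cylinders, large–small–large — a spool. Two 25 mm flanges and a 234 mm core give 25 + 234 + 25 = 284 mm.


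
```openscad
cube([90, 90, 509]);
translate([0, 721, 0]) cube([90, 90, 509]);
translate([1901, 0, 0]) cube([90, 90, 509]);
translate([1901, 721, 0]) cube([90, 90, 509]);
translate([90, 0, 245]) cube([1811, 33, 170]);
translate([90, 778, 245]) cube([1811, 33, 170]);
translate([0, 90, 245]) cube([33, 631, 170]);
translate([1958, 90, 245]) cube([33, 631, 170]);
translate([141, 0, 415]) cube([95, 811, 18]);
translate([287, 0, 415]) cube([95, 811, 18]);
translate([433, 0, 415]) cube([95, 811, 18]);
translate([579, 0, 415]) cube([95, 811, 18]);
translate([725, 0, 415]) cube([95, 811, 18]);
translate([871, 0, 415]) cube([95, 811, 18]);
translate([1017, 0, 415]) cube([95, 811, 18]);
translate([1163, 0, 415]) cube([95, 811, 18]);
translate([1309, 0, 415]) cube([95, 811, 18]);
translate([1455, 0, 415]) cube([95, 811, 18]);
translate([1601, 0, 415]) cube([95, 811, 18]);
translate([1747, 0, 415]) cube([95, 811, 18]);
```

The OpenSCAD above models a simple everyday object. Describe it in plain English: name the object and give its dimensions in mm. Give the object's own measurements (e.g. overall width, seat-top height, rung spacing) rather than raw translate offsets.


A bed frame 1991 mm long (x) by 811 mm wide (y). Four 90×90 mm corner posts, 509 mm tall, at the corners of the footprint. Four rails of 33 mm thickness and 170 mm height run between adjacent posts with their undersides at z = 245 mm, their outer faces flush with the outside of the frame (the two x-running rails run between the posts' inner faces; the two y-running rails run between the posts' inner faces). 12 slats, each 95 mm wide (x) and 18 mm thick, lie across the top of the two x-running rails, running the full 811 mm width of the frame in y; along x they sit between the end posts with a 51 mm gap after the −x posts and between neighbouring slats, leaving 59 mm before the +x posts.


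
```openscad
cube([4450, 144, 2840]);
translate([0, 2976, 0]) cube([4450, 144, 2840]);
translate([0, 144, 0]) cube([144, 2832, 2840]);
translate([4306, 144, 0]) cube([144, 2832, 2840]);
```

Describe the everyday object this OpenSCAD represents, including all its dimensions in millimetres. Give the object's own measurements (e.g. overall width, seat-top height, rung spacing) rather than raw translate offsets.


The wall frame of a small rectangular building: four walls, each 2840 mm tall and 144 mm thick, enclosing a footprint 4450 mm (x) by 3120 mm (y) outside-to-outside, with no floor or roof. The front and back walls (the −y and +y sides) span the full width; the two side walls fit between them.


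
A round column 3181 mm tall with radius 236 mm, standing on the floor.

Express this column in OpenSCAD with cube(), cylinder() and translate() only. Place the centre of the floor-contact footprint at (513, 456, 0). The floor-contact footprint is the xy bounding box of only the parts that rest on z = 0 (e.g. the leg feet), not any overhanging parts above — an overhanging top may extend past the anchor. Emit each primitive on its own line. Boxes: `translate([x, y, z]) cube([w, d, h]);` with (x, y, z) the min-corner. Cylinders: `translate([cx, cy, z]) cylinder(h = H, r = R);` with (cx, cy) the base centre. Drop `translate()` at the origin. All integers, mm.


translate([513, 456, 0]) cylinder(h = 3181, r = 236);


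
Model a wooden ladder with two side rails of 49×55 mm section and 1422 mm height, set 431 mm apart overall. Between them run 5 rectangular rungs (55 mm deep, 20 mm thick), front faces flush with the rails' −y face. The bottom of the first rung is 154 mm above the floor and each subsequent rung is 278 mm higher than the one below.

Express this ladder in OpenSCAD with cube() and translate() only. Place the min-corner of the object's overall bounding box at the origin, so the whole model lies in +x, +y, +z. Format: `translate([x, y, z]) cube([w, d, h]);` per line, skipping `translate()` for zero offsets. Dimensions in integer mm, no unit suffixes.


cube([49, 55, 1422]);
translate([382, 0, 0]) cube([49, 55, 1422]);
translate([49, 0, 154]) cube([333, 55, 20]);
translate([49, 0, 432]) cube([333, 55, 20]);
translate([49, 0, 710]) cube([333, 55, 20]);
translate([49, 0, 988]) cube([333, 55, 20]);
translate([49, 0, 1266]) cube([333, 55, 20]);


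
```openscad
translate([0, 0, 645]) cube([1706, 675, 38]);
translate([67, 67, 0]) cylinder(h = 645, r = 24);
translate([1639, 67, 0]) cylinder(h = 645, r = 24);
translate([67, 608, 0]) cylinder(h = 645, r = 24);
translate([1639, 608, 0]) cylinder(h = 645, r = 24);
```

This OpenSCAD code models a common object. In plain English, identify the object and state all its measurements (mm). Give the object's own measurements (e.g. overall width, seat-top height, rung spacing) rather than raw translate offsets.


A rectangular dining table. The top is 1706×675×38 mm with its upper surface at z = 683 mm. It stands on four round legs of 48 mm diameter, each leg's bounding box inset 43 mm from the nearest pair of top edges, running from the floor to the underside of the top.


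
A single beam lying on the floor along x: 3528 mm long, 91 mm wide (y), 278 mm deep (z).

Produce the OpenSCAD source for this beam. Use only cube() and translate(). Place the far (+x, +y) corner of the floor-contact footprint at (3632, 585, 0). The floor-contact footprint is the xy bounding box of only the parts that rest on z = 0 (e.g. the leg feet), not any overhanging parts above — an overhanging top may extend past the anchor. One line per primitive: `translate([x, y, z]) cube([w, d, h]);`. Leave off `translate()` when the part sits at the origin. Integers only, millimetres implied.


translate([104, 494, 0]) cube([3528, 91, 278]);


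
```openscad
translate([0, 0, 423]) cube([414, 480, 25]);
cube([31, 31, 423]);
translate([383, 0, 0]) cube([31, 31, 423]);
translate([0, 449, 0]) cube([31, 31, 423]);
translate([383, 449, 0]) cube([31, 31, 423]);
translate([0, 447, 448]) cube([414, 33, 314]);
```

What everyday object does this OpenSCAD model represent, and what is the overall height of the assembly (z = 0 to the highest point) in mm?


A chair. The overall height is 762 mm.

A slab on four corner posts with a tall panel at the back — a chair. The seat slab sits at z = 423 with thickness 25, and the 314 mm backrest starts at the seat top, so the overall height is 423 + 25 + 314 = 762 mm.


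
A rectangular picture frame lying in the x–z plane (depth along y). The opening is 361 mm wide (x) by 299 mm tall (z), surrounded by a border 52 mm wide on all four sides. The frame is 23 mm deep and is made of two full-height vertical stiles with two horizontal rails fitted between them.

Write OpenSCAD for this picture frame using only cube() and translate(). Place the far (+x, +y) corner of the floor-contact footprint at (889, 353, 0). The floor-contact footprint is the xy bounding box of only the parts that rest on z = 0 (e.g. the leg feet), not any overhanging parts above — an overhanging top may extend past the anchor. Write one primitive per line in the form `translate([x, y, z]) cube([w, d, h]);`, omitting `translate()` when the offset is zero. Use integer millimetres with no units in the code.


translate([424, 330, 0]) cube([52, 23, 403]);
translate([837, 330, 0]) cube([52, 23, 403]);
translate([476, 330, 0]) cube([361, 23, 52]);
translate([476, 330, 351]) cube([361, 23, 52]);


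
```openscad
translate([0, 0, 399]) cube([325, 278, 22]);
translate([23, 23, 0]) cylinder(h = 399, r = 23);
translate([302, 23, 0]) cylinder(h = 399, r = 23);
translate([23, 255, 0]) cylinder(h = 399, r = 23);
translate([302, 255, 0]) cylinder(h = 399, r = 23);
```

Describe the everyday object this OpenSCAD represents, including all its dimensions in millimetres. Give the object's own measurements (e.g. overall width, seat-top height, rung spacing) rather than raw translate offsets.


A simple wooden stool: a rectangular seat 325 mm (x) by 278 mm (y), 22 mm thick, top face at z = 421 mm, on four round legs, each 46 mm in diameter. The legs rest on z = 0, each leg's axis is inset half a diameter from the nearest pair of seat edges (so the leg's bounding box is flush with the corner).


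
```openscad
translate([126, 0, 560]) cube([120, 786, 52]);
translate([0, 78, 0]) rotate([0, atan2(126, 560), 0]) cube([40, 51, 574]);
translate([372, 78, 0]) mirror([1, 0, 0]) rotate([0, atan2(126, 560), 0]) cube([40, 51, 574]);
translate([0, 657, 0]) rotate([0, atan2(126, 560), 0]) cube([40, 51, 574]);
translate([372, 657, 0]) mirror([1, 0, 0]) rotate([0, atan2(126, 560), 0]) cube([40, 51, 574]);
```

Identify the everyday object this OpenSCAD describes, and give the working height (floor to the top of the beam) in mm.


A sawhorse. The overall height is 612 mm.

A beam across two mirrored pairs of raked legs — a sawhorse. The beam's underside is at z = 560 (matching the legs' vertical rise in atan2(126, 560)) and the beam is 52 mm tall, so its top is at 560 + 52 = 612 mm. The raked legs top out at the beam's underside, so that is the highest point.
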